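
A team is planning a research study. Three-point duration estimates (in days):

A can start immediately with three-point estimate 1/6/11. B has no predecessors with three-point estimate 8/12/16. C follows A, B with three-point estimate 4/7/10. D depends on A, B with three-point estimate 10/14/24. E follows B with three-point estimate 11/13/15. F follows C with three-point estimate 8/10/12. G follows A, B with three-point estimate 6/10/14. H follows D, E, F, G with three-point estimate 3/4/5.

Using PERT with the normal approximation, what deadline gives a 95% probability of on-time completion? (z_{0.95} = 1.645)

te_A = (1 + 4·6 + 11)/6 = 36/6 = 6; σ²_A = ((11−1)/6)² = 2.778
te_B = (8 + 4·12 + 16)/6 = 72/6 = 12; σ²_B = ((16−8)/6)² = 1.778
te_C = (4 + 4·7 + 10)/6 = 42/6 = 7; σ²_C = ((10−4)/6)² = 1.000
te_D = (10 + 4·14 + 24)/6 = 90/6 = 15; σ²_D = ((24−10)/6)² = 5.444
te_E = (11 + 4·13 + 15)/6 = 78/6 = 13; σ²_E = ((15−11)/6)² = 0.444
te_F = (8 + 4·10 + 12)/6 = 60/6 = 10; σ²_F = ((12−8)/6)² = 0.444
te_G = (6 + 4·10 + 14)/6 = 60/6 = 10; σ²_G = ((14−6)/6)² = 1.778
te_H = (3 + 4·4 + 5)/6 = 24/6 = 4; σ²_H = ((5−3)/6)² = 0.111

Forward pass:
ES_A = 0; EF_A = 6
ES_B = 0; EF_B = 12
ES_C = max(EF_A=6, EF_B=12) = 12; EF_C = 12+7 = 19
ES_D = max(EF_A=6, EF_B=12) = 12; EF_D = 12+15 = 27
ES_E = 12; EF_E = 12+13 = 25
ES_F = 19; EF_F = 19+10 = 29
ES_G = max(EF_A=6, EF_B=12) = 12; EF_G = 12+10 = 22
ES_H = max(EF_D=27, EF_E=25, EF_F=29, EF_G=22) = 29; EF_H = 29+4 = 33
Expected project duration μ = 33 days. Critical path: B → C → F → H.

Variance along critical path = 1.778 + 1.000 + 0.444 + 0.111 = 3.333; σ = 1.826 days.
D = μ + z·σ = 33 + 1.645·1.826 = 36.0 days

36.0 days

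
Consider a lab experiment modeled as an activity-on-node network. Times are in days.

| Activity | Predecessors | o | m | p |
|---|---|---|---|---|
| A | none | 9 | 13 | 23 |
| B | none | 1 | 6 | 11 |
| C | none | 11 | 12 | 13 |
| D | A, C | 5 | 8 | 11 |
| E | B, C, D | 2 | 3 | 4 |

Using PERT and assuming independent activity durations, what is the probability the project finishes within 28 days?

te_A = (9 + 4·13 + 23)/6 = 84/6 = 14; σ²_A = ((23−9)/6)² = 5.444
te_B = (1 + 4·6 + 11)/6 = 36/6 = 6; σ²_B = ((11−1)/6)² = 2.778
te_C = (11 + 4·12 + 13)/6 = 72/6 = 12; σ²_C = ((13−11)/6)² = 0.111
te_D = (5 + 4·8 + 11)/6 = 48/6 = 8; σ²_D = ((11−5)/6)² = 1.000
te_E = (2 + 4·3 + 4)/6 = 18/6 = 3; σ²_E = ((4−2)/6)² = 0.111

Forward pass:
ES_A = 0; EF_A = 14
ES_B = 0; EF_B = 6
ES_C = 0; EF_C = 12
ES_D = max(EF_A=14, EF_C=12) = 14; EF_D = 14+8 = 22
ES_E = max(EF_B=6, EF_C=12, EF_D=22) = 22; EF_E = 22+3 = 25
Expected project duration μ = 25 days. Critical path: A → D → E.

Variance along critical path = 5.444 + 1.000 + 0.111 = 6.556; σ = √6.556 = 2.560 days.
Z = (28 − 25) / 2.560 = 1.172
P(T ≤ 28) = Φ(1.172) ≈ 0.879

0.879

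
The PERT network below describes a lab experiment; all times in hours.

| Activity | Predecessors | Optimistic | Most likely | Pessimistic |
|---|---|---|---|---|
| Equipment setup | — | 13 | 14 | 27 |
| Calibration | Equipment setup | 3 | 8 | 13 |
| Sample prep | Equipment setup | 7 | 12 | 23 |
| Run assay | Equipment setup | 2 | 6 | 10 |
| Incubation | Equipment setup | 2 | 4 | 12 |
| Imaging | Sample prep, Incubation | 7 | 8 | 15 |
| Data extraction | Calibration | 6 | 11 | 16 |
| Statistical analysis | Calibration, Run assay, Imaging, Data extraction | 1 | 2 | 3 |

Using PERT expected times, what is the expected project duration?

te_Equipment setup = (13 + 4·14 + 27)/6 = 96/6 = 16
te_Calibration = (3 + 4·8 + 13)/6 = 48/6 = 8
te_Sample prep = (7 + 4·12 + 23)/6 = 78/6 = 13
te_Run assay = (2 + 4·6 + 10)/6 = 36/6 = 6
te_Incubation = (2 + 4·4 + 12)/6 = 30/6 = 5
te_Imaging = (7 + 4·8 + 15)/6 = 54/6 = 9
te_Data extraction = (6 + 4·11 + 16)/6 = 66/6 = 11
te_Statistical analysis = (1 + 4·2 + 3)/6 = 12/6 = 2

Forward pass:
ES_Equipment setup = 0; EF_Equipment setup = 16
ES_Calibration = 16; EF_Calibration = 16+8 = 24
ES_Sample prep = 16; EF_Sample prep = 16+13 = 29
ES_Run assay = 16; EF_Run assay = 16+6 = 22
ES_Incubation = 16; EF_Incubation = 16+5 = 21
ES_Imaging = max(EF_Sample prep=29, EF_Incubation=21) = 29; EF_Imaging = 29+9 = 38
ES_Data extraction = 24; EF_Data extraction = 24+11 = 35
ES_Statistical analysis = max(EF_Calibration=24, EF_Run assay=22, EF_Imaging=38, EF_Data extraction=35) = 38; EF_Statistical analysis = 38+2 = 40
Expected project duration μ = 40 hours. Critical path: Equipment setup → Sample prep → Imaging → Statistical analysis.

40 hours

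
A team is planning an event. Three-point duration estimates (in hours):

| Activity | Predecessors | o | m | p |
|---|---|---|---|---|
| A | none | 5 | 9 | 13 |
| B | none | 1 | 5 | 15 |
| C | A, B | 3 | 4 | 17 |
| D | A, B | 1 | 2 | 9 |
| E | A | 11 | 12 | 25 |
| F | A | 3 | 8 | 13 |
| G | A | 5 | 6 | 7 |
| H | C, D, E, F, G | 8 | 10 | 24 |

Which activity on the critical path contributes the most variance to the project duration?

te_A = (5 + 4·9 + 13)/6 = 54/6 = 9; σ²_A = ((13−5)/6)² = 1.778
te_B = (1 + 4·5 + 15)/6 = 36/6 = 6; σ²_B = ((15−1)/6)² = 5.444
te_C = (3 + 4·4 + 17)/6 = 36/6 = 6; σ²_C = ((17−3)/6)² = 5.444
te_D = (1 + 4·2 + 9)/6 = 18/6 = 3; σ²_D = ((9−1)/6)² = 1.778
te_E = (11 + 4·12 + 25)/6 = 84/6 = 14; σ²_E = ((25−11)/6)² = 5.444
te_F = (3 + 4·8 + 13)/6 = 48/6 = 8; σ²_F = ((13−3)/6)² = 2.778
te_G = (5 + 4·6 + 7)/6 = 36/6 = 6; σ²_G = ((7−5)/6)² = 0.111
te_H = (8 + 4·10 + 24)/6 = 72/6 = 12; σ²_H = ((24−8)/6)² = 7.111

Forward pass:
ES_A = 0; EF_A = 9
ES_B = 0; EF_B = 6
ES_C = max(EF_A=9, EF_B=6) = 9; EF_C = 9+6 = 15
ES_D = max(EF_A=9, EF_B=6) = 9; EF_D = 9+3 = 12
ES_E = 9; EF_E = 9+14 = 23
ES_F = 9; EF_F = 9+8 = 17
ES_G = 9; EF_G = 9+6 = 15
ES_H = max(EF_C=15, EF_D=12, EF_E=23, EF_F=17, EF_G=15) = 23; EF_H = 23+12 = 35
Expected project duration μ = 35 hours. Critical path: A → E → H.

Variances on critical path: σ²_A=1.778, σ²_E=5.444, σ²_H=7.111.
Largest is σ²_H = 7.111.

H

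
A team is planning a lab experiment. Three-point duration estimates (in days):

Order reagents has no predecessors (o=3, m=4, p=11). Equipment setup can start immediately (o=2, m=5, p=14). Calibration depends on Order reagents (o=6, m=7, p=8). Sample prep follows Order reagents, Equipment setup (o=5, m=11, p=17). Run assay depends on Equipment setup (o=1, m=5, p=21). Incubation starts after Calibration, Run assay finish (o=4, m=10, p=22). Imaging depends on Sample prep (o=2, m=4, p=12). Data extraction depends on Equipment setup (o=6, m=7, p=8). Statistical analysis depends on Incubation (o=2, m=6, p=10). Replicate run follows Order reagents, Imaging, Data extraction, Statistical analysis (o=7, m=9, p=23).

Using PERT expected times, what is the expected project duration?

te_Order reagents = (3 + 4·4 + 11)/6 = 30/6 = 5
te_Equipment setup = (2 + 4·5 + 14)/6 = 36/6 = 6
te_Calibration = (6 + 4·7 + 8)/6 = 42/6 = 7
te_Sample prep = (5 + 4·11 + 17)/6 = 66/6 = 11
te_Run assay = (1 + 4·5 + 21)/6 = 42/6 = 7
te_Incubation = (4 + 4·10 + 22)/6 = 66/6 = 11
te_Imaging = (2 + 4·4 + 12)/6 = 30/6 = 5
te_Data extraction = (6 + 4·7 + 8)/6 = 42/6 = 7
te_Statistical analysis = (2 + 4·6 + 10)/6 = 36/6 = 6
te_Replicate run = (7 + 4·9 + 23)/6 = 66/6 = 11

Forward pass:
ES_Order reagents = 0; EF_Order reagents = 5
ES_Equipment setup = 0; EF_Equipment setup = 6
ES_Calibration = 5; EF_Calibration = 5+7 = 12
ES_Sample prep = max(EF_Order reagents=5, EF_Equipment setup=6) = 6; EF_Sample prep = 6+11 = 17
ES_Run assay = 6; EF_Run assay = 6+7 = 13
ES_Incubation = max(EF_Calibration=12, EF_Run assay=13) = 13; EF_Incubation = 13+11 = 24
ES_Imaging = 17; EF_Imaging = 17+5 = 22
ES_Data extraction = 6; EF_Data extraction = 6+7 = 13
ES_Statistical analysis = 24; EF_Statistical analysis = 24+6 = 30
ES_Replicate run = max(EF_Order reagents=5, EF_Imaging=22, EF_Data extraction=13, EF_Statistical analysis=30) = 30; EF_Replicate run = 30+11 = 41
Expected project duration μ = 41 days. Critical path: Equipment setup → Run assay → Incubation → Statistical analysis → Replicate run.

41 days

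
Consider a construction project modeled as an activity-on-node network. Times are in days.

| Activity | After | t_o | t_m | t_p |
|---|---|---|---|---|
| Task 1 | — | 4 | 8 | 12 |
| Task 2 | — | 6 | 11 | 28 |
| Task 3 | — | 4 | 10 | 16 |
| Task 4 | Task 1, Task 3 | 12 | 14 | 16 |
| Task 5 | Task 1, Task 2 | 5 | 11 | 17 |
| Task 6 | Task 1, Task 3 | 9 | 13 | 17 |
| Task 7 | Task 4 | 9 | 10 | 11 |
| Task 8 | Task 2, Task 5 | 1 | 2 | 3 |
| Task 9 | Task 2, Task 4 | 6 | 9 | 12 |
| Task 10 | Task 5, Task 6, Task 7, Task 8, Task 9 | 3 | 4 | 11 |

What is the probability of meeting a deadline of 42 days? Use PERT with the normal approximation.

te_Task 1 = (4 + 4·8 + 12)/6 = 48/6 = 8; σ²_Task 1 = ((12−4)/6)² = 1.778
te_Task 2 = (6 + 4·11 + 28)/6 = 78/6 = 13; σ²_Task 2 = ((28−6)/6)² = 13.444
te_Task 3 = (4 + 4·10 + 16)/6 = 60/6 = 10; σ²_Task 3 = ((16−4)/6)² = 4.000
te_Task 4 = (12 + 4·14 + 16)/6 = 84/6 = 14; σ²_Task 4 = ((16−12)/6)² = 0.444
te_Task 5 = (5 + 4·11 + 17)/6 = 66/6 = 11; σ²_Task 5 = ((17−5)/6)² = 4.000
te_Task 6 = (9 + 4·13 + 17)/6 = 78/6 = 13; σ²_Task 6 = ((17−9)/6)² = 1.778
te_Task 7 = (9 + 4·10 + 11)/6 = 60/6 = 10; σ²_Task 7 = ((11−9)/6)² = 0.111
te_Task 8 = (1 + 4·2 + 3)/6 = 12/6 = 2; σ²_Task 8 = ((3−1)/6)² = 0.111
te_Task 9 = (6 + 4·9 + 12)/6 = 54/6 = 9; σ²_Task 9 = ((12−6)/6)² = 1.000
te_Task 10 = (3 + 4·4 + 11)/6 = 30/6 = 5; σ²_Task 10 = ((11−3)/6)² = 1.778

Forward pass:
ES_Task 1 = 0; EF_Task 1 = 8
ES_Task 2 = 0; EF_Task 2 = 13
ES_Task 3 = 0; EF_Task 3 = 10
ES_Task 4 = max(EF_Task 1=8, EF_Task 3=10) = 10; EF_Task 4 = 10+14 = 24
ES_Task 5 = max(EF_Task 1=8, EF_Task 2=13) = 13; EF_Task 5 = 13+11 = 24
ES_Task 6 = max(EF_Task 1=8, EF_Task 3=10) = 10; EF_Task 6 = 10+13 = 23
ES_Task 7 = 24; EF_Task 7 = 24+10 = 34
ES_Task 8 = max(EF_Task 2=13, EF_Task 5=24) = 24; EF_Task 8 = 24+2 = 26
ES_Task 9 = max(EF_Task 2=13, EF_Task 4=24) = 24; EF_Task 9 = 24+9 = 33
ES_Task 10 = max(EF_Task 5=24, EF_Task 6=23, EF_Task 7=34, EF_Task 8=26, EF_Task 9=33) = 34; EF_Task 10 = 34+5 = 39
Expected project duration μ = 39 days. Critical path: Task 3 → Task 4 → Task 7 → Task 10.

Variance along critical path = 4.000 + 0.444 + 0.111 + 1.778 = 6.333; σ = √6.333 = 2.517 days.
Z = (42 − 39) / 2.517 = 1.192
P(T ≤ 42) = Φ(1.192) ≈ 0.883

0.883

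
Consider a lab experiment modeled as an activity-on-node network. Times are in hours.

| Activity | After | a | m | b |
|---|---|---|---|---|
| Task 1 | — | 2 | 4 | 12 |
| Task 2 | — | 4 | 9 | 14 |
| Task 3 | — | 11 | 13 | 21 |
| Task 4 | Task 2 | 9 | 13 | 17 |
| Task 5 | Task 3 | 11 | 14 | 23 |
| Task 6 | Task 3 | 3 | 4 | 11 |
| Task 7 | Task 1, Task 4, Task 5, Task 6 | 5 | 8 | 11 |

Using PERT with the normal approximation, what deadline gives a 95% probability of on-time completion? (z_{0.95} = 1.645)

41.6 hours

te_Task 1 = (2 + 4·4 + 12)/6 = 30/6 = 5; σ²_Task 1 = ((12−2)/6)² = 2.778
te_Task 2 = (4 + 4·9 + 14)/6 = 54/6 = 9; σ²_Task 2 = ((14−4)/6)² = 2.778
te_Task 3 = (11 + 4·13 + 21)/6 = 84/6 = 14; σ²_Task 3 = ((21−11)/6)² = 2.778
te_Task 4 = (9 + 4·13 + 17)/6 = 78/6 = 13; σ²_Task 4 = ((17−9)/6)² = 1.778
te_Task 5 = (11 + 4·14 + 23)/6 = 90/6 = 15; σ²_Task 5 = ((23−11)/6)² = 4.000
te_Task 6 = (3 + 4·4 + 11)/6 = 30/6 = 5; σ²_Task 6 = ((11−3)/6)² = 1.778
te_Task 7 = (5 + 4·8 + 11)/6 = 48/6 = 8; σ²_Task 7 = ((11−5)/6)² = 1.000

Forward pass:
ES_Task 1 = 0; EF_Task 1 = 5
ES_Task 2 = 0; EF_Task 2 = 9
ES_Task 3 = 0; EF_Task 3 = 14
ES_Task 4 = 9; EF_Task 4 = 9+13 = 22
ES_Task 5 = 14; EF_Task 5 = 14+15 = 29
ES_Task 6 = 14; EF_Task 6 = 14+5 = 19
ES_Task 7 = max(EF_Task 1=5, EF_Task 4=22, EF_Task 5=29, EF_Task 6=19) = 29; EF_Task 7 = 29+8 = 37
Expected project duration μ = 37 hours. Critical path: Task 3 → Task 5 → Task 7.

Variance along critical path = 2.778 + 4.000 + 1.000 = 7.778; σ = 2.789 hours.
D = μ + z·σ = 37 + 1.645·2.789 = 41.6 hours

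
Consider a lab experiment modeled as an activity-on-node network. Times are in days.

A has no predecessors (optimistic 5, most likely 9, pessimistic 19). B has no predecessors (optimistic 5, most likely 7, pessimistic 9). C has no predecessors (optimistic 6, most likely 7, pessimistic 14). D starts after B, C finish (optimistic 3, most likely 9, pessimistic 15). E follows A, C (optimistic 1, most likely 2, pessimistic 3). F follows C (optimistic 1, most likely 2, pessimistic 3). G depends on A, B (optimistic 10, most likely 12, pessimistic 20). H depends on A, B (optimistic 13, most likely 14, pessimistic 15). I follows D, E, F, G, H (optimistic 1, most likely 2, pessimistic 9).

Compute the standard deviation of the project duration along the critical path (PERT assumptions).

2.71 days

te_A = (5 + 4·9 + 19)/6 = 60/6 = 10; σ²_A = ((19−5)/6)² = 5.444
te_B = (5 + 4·7 + 9)/6 = 42/6 = 7; σ²_B = ((9−5)/6)² = 0.444
te_C = (6 + 4·7 + 14)/6 = 48/6 = 8; σ²_C = ((14−6)/6)² = 1.778
te_D = (3 + 4·9 + 15)/6 = 54/6 = 9; σ²_D = ((15−3)/6)² = 4.000
te_E = (1 + 4·2 + 3)/6 = 12/6 = 2; σ²_E = ((3−1)/6)² = 0.111
te_F = (1 + 4·2 + 3)/6 = 12/6 = 2; σ²_F = ((3−1)/6)² = 0.111
te_G = (10 + 4·12 + 20)/6 = 78/6 = 13; σ²_G = ((20−10)/6)² = 2.778
te_H = (13 + 4·14 + 15)/6 = 84/6 = 14; σ²_H = ((15−13)/6)² = 0.111
te_I = (1 + 4·2 + 9)/6 = 18/6 = 3; σ²_I = ((9−1)/6)² = 1.778

Forward pass:
ES_A = 0; EF_A = 10
ES_B = 0; EF_B = 7
ES_C = 0; EF_C = 8
ES_D = max(EF_B=7, EF_C=8) = 8; EF_D = 8+9 = 17
ES_E = max(EF_A=10, EF_C=8) = 10; EF_E = 10+2 = 12
ES_F = 8; EF_F = 8+2 = 10
ES_G = max(EF_A=10, EF_B=7) = 10; EF_G = 10+13 = 23
ES_H = max(EF_A=10, EF_B=7) = 10; EF_H = 10+14 = 24
ES_I = max(EF_D=17, EF_E=12, EF_F=10, EF_G=23, EF_H=24) = 24; EF_I = 24+3 = 27
Expected project duration μ = 27 days. Critical path: A → H → I.

Variance along critical path = 5.444 + 0.111 + 1.778 = 7.333
σ = √7.333 = 2.708 days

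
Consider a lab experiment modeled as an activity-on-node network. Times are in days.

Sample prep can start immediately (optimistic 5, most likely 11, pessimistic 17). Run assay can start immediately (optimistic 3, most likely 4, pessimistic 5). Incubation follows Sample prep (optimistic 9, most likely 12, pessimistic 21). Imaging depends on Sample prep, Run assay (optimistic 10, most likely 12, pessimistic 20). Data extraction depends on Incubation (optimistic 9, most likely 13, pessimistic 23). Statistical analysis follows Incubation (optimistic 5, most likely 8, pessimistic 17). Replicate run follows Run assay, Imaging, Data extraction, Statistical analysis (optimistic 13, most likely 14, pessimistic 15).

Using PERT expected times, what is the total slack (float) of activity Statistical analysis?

5 days

te_Sample prep = (5 + 4·11 + 17)/6 = 66/6 = 11
te_Run assay = (3 + 4·4 + 5)/6 = 24/6 = 4
te_Incubation = (9 + 4·12 + 21)/6 = 78/6 = 13
te_Imaging = (10 + 4·12 + 20)/6 = 78/6 = 13
te_Data extraction = (9 + 4·13 + 23)/6 = 84/6 = 14
te_Statistical analysis = (5 + 4·8 + 17)/6 = 54/6 = 9
te_Replicate run = (13 + 4·14 + 15)/6 = 84/6 = 14

Forward pass:
ES_Sample prep = 0; EF_Sample prep = 11
ES_Run assay = 0; EF_Run assay = 4
ES_Incubation = 11; EF_Incubation = 11+13 = 24
ES_Imaging = max(EF_Sample prep=11, EF_Run assay=4) = 11; EF_Imaging = 11+13 = 24
ES_Data extraction = 24; EF_Data extraction = 24+14 = 38
ES_Statistical analysis = 24; EF_Statistical analysis = 24+9 = 33
ES_Replicate run = max(EF_Run assay=4, EF_Imaging=24, EF_Data extraction=38, EF_Statistical analysis=33) = 38; EF_Replicate run = 38+14 = 52
Expected project duration μ = 52 days. Critical path: Sample prep → Incubation → Data extraction → Replicate run.

Backward pass:
LF_Replicate run = 52; LS_Replicate run = 52−14 = 38
LF_Statistical analysis = LS_Replicate run = 38; LS_Statistical analysis = 38−9 = 29
LF_Data extraction = LS_Replicate run = 38; LS_Data extraction = 38−14 = 24
LF_Imaging = LS_Replicate run = 38; LS_Imaging = 38−13 = 25
LF_Incubation = min(LS_Data extraction=24, LS_Statistical analysis=29) = 24; LS_Incubation = 24−13 = 11
LF_Run assay = min(LS_Imaging=25, LS_Replicate run=38) = 25; LS_Run assay = 25−4 = 21
LF_Sample prep = min(LS_Incubation=11, LS_Imaging=25) = 11; LS_Sample prep = 11−11 = 0
Slack_Statistical analysis = LS_Statistical analysis − ES_Statistical analysis = 29 − 24 = 5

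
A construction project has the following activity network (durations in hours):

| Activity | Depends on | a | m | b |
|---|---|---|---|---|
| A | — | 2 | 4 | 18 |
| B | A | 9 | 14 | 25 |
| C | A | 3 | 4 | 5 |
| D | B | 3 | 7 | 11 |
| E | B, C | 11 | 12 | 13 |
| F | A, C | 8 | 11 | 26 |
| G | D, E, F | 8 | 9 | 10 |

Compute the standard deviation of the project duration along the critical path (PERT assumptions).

te_A = (2 + 4·4 + 18)/6 = 36/6 = 6; σ²_A = ((18−2)/6)² = 7.111
te_B = (9 + 4·14 + 25)/6 = 90/6 = 15; σ²_B = ((25−9)/6)² = 7.111
te_C = (3 + 4·4 + 5)/6 = 24/6 = 4; σ²_C = ((5−3)/6)² = 0.111
te_D = (3 + 4·7 + 11)/6 = 42/6 = 7; σ²_D = ((11−3)/6)² = 1.778
te_E = (11 + 4·12 + 13)/6 = 72/6 = 12; σ²_E = ((13−11)/6)² = 0.111
te_F = (8 + 4·11 + 26)/6 = 78/6 = 13; σ²_F = ((26−8)/6)² = 9.000
te_G = (8 + 4·9 + 10)/6 = 54/6 = 9; σ²_G = ((10−8)/6)² = 0.111

Forward pass:
ES_A = 0; EF_A = 6
ES_B = 6; EF_B = 6+15 = 21
ES_C = 6; EF_C = 6+4 = 10
ES_D = 21; EF_D = 21+7 = 28
ES_E = max(EF_B=21, EF_C=10) = 21; EF_E = 21+12 = 33
ES_F = max(EF_A=6, EF_C=10) = 10; EF_F = 10+13 = 23
ES_G = max(EF_D=28, EF_E=33, EF_F=23) = 33; EF_G = 33+9 = 42
Expected project duration μ = 42 hours. Critical path: A → B → E → G.

Variance along critical path = 7.111 + 7.111 + 0.111 + 0.111 = 14.444
σ = √14.444 = 3.801 hours

3.80 hours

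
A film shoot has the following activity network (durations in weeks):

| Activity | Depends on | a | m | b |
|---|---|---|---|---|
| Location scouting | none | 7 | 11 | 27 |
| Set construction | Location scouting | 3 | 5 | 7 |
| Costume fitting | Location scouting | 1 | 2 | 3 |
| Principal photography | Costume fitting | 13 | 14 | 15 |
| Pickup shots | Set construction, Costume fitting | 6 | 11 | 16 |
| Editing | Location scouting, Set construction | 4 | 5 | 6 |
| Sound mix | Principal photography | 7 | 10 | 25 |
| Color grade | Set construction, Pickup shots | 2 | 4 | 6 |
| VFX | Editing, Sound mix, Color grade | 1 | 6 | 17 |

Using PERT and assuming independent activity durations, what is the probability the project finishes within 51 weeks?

te_Location scouting = (7 + 4·11 + 27)/6 = 78/6 = 13; σ²_Location scouting = ((27−7)/6)² = 11.111
te_Set construction = (3 + 4·5 + 7)/6 = 30/6 = 5; σ²_Set construction = ((7−3)/6)² = 0.444
te_Costume fitting = (1 + 4·2 + 3)/6 = 12/6 = 2; σ²_Costume fitting = ((3−1)/6)² = 0.111
te_Principal photography = (13 + 4·14 + 15)/6 = 84/6 = 14; σ²_Principal photography = ((15−13)/6)² = 0.111
te_Pickup shots = (6 + 4·11 + 16)/6 = 66/6 = 11; σ²_Pickup shots = ((16−6)/6)² = 2.778
te_Editing = (4 + 4·5 + 6)/6 = 30/6 = 5; σ²_Editing = ((6−4)/6)² = 0.111
te_Sound mix = (7 + 4·10 + 25)/6 = 72/6 = 12; σ²_Sound mix = ((25−7)/6)² = 9.000
te_Color grade = (2 + 4·4 + 6)/6 = 24/6 = 4; σ²_Color grade = ((6−2)/6)² = 0.444
te_VFX = (1 + 4·6 + 17)/6 = 42/6 = 7; σ²_VFX = ((17−1)/6)² = 7.111

Forward pass:
ES_Location scouting = 0; EF_Location scouting = 13
ES_Set construction = 13; EF_Set construction = 13+5 = 18
ES_Costume fitting = 13; EF_Costume fitting = 13+2 = 15
ES_Principal photography = 15; EF_Principal photography = 15+14 = 29
ES_Pickup shots = max(EF_Set construction=18, EF_Costume fitting=15) = 18; EF_Pickup shots = 18+11 = 29
ES_Editing = max(EF_Location scouting=13, EF_Set construction=18) = 18; EF_Editing = 18+5 = 23
ES_Sound mix = 29; EF_Sound mix = 29+12 = 41
ES_Color grade = max(EF_Set construction=18, EF_Pickup shots=29) = 29; EF_Color grade = 29+4 = 33
ES_VFX = max(EF_Editing=23, EF_Sound mix=41, EF_Color grade=33) = 41; EF_VFX = 41+7 = 48
Expected project duration μ = 48 weeks. Critical path: Location scouting → Costume fitting → Principal photography → Sound mix → VFX.

Variance along critical path = 11.111 + 0.111 + 0.111 + 9.000 + 7.111 = 27.444; σ = √27.444 = 5.239 weeks.
Z = (51 − 48) / 5.239 = 0.573
P(T ≤ 51) = Φ(0.573) ≈ 0.717

0.717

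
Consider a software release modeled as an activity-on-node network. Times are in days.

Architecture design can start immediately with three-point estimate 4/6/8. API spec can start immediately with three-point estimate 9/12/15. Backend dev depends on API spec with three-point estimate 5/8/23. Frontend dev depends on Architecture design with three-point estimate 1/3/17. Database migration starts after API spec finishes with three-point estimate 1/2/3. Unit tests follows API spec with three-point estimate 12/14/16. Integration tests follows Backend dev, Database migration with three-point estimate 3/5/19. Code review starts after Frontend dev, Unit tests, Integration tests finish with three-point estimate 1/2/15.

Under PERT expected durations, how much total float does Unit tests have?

3 days

te_Architecture design = (4 + 4·6 + 8)/6 = 36/6 = 6
te_API spec = (9 + 4·12 + 15)/6 = 72/6 = 12
te_Backend dev = (5 + 4·8 + 23)/6 = 60/6 = 10
te_Frontend dev = (1 + 4·3 + 17)/6 = 30/6 = 5
te_Database migration = (1 + 4·2 + 3)/6 = 12/6 = 2
te_Unit tests = (12 + 4·14 + 16)/6 = 84/6 = 14
te_Integration tests = (3 + 4·5 + 19)/6 = 42/6 = 7
te_Code review = (1 + 4·2 + 15)/6 = 24/6 = 4

Forward pass:
ES_Architecture design = 0; EF_Architecture design = 6
ES_API spec = 0; EF_API spec = 12
ES_Backend dev = 12; EF_Backend dev = 12+10 = 22
ES_Frontend dev = 6; EF_Frontend dev = 6+5 = 11
ES_Database migration = 12; EF_Database migration = 12+2 = 14
ES_Unit tests = 12; EF_Unit tests = 12+14 = 26
ES_Integration tests = max(EF_Backend dev=22, EF_Database migration=14) = 22; EF_Integration tests = 22+7 = 29
ES_Code review = max(EF_Frontend dev=11, EF_Unit tests=26, EF_Integration tests=29) = 29; EF_Code review = 29+4 = 33
Expected project duration μ = 33 days. Critical path: API spec → Backend dev → Integration tests → Code review.

Backward pass:
LF_Code review = 33; LS_Code review = 33−4 = 29
LF_Integration tests = LS_Code review = 29; LS_Integration tests = 29−7 = 22
LF_Unit tests = LS_Code review = 29; LS_Unit tests = 29−14 = 15
LF_Database migration = LS_Integration tests = 22; LS_Database migration = 22−2 = 20
LF_Frontend dev = LS_Code review = 29; LS_Frontend dev = 29−5 = 24
LF_Backend dev = LS_Integration tests = 22; LS_Backend dev = 22−10 = 12
LF_API spec = min(LS_Backend dev=12, LS_Database migration=20, LS_Unit tests=15) = 12; LS_API spec = 12−12 = 0
LF_Architecture design = LS_Frontend dev = 24; LS_Architecture design = 24−6 = 18
Slack_Unit tests = LS_Unit tests − ES_Unit tests = 15 − 12 = 3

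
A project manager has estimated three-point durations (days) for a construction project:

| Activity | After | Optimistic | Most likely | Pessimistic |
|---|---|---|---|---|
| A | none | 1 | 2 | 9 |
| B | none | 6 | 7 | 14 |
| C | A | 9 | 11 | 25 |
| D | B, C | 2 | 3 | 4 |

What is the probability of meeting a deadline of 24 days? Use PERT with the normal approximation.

0.952

te_A = (1 + 4·2 + 9)/6 = 18/6 = 3; σ²_A = ((9−1)/6)² = 1.778
te_B = (6 + 4·7 + 14)/6 = 48/6 = 8; σ²_B = ((14−6)/6)² = 1.778
te_C = (9 + 4·11 + 25)/6 = 78/6 = 13; σ²_C = ((25−9)/6)² = 7.111
te_D = (2 + 4·3 + 4)/6 = 18/6 = 3; σ²_D = ((4−2)/6)² = 0.111

Forward pass:
ES_A = 0; EF_A = 3
ES_B = 0; EF_B = 8
ES_C = 3; EF_C = 3+13 = 16
ES_D = max(EF_B=8, EF_C=16) = 16; EF_D = 16+3 = 19
Expected project duration μ = 19 days. Critical path: A → C → D.

Variance along critical path = 1.778 + 7.111 + 0.111 = 9.000; σ = √9.000 = 3.000 days.
Z = (24 − 19) / 3.000 = 1.667
P(T ≤ 24) = Φ(1.667) ≈ 0.952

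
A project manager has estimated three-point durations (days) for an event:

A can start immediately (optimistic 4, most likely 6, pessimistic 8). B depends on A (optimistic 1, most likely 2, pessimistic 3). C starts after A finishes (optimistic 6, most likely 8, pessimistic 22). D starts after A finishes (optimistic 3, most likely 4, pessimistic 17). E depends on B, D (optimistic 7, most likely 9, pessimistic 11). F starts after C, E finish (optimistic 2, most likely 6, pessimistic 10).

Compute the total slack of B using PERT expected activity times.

4 days

te_A = (4 + 4·6 + 8)/6 = 36/6 = 6
te_B = (1 + 4·2 + 3)/6 = 12/6 = 2
te_C = (6 + 4·8 + 22)/6 = 60/6 = 10
te_D = (3 + 4·4 + 17)/6 = 36/6 = 6
te_E = (7 + 4·9 + 11)/6 = 54/6 = 9
te_F = (2 + 4·6 + 10)/6 = 36/6 = 6

Forward pass:
ES_A = 0; EF_A = 6
ES_B = 6; EF_B = 6+2 = 8
ES_C = 6; EF_C = 6+10 = 16
ES_D = 6; EF_D = 6+6 = 12
ES_E = max(EF_B=8, EF_D=12) = 12; EF_E = 12+9 = 21
ES_F = max(EF_C=16, EF_E=21) = 21; EF_F = 21+6 = 27
Expected project duration μ = 27 days. Critical path: A → D → E → F.

Backward pass:
LF_F = 27; LS_F = 27−6 = 21
LF_E = LS_F = 21; LS_E = 21−9 = 12
LF_D = LS_E = 12; LS_D = 12−6 = 6
LF_C = LS_F = 21; LS_C = 21−10 = 11
LF_B = LS_E = 12; LS_B = 12−2 = 10
LF_A = min(LS_B=10, LS_C=11, LS_D=6) = 6; LS_A = 6−6 = 0
Slack_B = LS_B − ES_B = 10 − 6 = 4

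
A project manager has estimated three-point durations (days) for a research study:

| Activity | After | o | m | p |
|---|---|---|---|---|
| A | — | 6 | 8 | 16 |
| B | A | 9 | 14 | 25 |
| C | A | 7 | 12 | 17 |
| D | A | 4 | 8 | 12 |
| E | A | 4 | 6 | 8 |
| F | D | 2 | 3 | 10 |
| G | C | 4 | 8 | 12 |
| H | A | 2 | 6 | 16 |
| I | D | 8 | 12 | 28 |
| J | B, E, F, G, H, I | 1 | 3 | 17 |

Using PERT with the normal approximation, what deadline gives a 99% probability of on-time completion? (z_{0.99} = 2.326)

47.1 days

te_A = (6 + 4·8 + 16)/6 = 54/6 = 9; σ²_A = ((16−6)/6)² = 2.778
te_B = (9 + 4·14 + 25)/6 = 90/6 = 15; σ²_B = ((25−9)/6)² = 7.111
te_C = (7 + 4·12 + 17)/6 = 72/6 = 12; σ²_C = ((17−7)/6)² = 2.778
te_D = (4 + 4·8 + 12)/6 = 48/6 = 8; σ²_D = ((12−4)/6)² = 1.778
te_E = (4 + 4·6 + 8)/6 = 36/6 = 6; σ²_E = ((8−4)/6)² = 0.444
te_F = (2 + 4·3 + 10)/6 = 24/6 = 4; σ²_F = ((10−2)/6)² = 1.778
te_G = (4 + 4·8 + 12)/6 = 48/6 = 8; σ²_G = ((12−4)/6)² = 1.778
te_H = (2 + 4·6 + 16)/6 = 42/6 = 7; σ²_H = ((16−2)/6)² = 5.444
te_I = (8 + 4·12 + 28)/6 = 84/6 = 14; σ²_I = ((28−8)/6)² = 11.111
te_J = (1 + 4·3 + 17)/6 = 30/6 = 5; σ²_J = ((17−1)/6)² = 7.111

Forward pass:
ES_A = 0; EF_A = 9
ES_B = 9; EF_B = 9+15 = 24
ES_C = 9; EF_C = 9+12 = 21
ES_D = 9; EF_D = 9+8 = 17
ES_E = 9; EF_E = 9+6 = 15
ES_F = 17; EF_F = 17+4 = 21
ES_G = 21; EF_G = 21+8 = 29
ES_H = 9; EF_H = 9+7 = 16
ES_I = 17; EF_I = 17+14 = 31
ES_J = max(EF_B=24, EF_E=15, EF_F=21, EF_G=29, EF_H=16, EF_I=31) = 31; EF_J = 31+5 = 36
Expected project duration μ = 36 days. Critical path: A → D → I → J.

Variance along critical path = 2.778 + 1.778 + 11.111 + 7.111 = 22.778; σ = 4.773 days.
D = μ + z·σ = 36 + 2.326·4.773 = 47.1 days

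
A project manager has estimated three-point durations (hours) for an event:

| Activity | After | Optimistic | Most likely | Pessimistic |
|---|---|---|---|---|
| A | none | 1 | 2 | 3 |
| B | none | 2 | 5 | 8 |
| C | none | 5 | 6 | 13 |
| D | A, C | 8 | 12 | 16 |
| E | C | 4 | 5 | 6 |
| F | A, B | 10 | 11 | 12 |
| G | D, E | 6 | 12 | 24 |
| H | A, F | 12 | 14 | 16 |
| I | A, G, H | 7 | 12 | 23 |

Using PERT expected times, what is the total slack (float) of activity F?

te_A = (1 + 4·2 + 3)/6 = 12/6 = 2
te_B = (2 + 4·5 + 8)/6 = 30/6 = 5
te_C = (5 + 4·6 + 13)/6 = 42/6 = 7
te_D = (8 + 4·12 + 16)/6 = 72/6 = 12
te_E = (4 + 4·5 + 6)/6 = 30/6 = 5
te_F = (10 + 4·11 + 12)/6 = 66/6 = 11
te_G = (6 + 4·12 + 24)/6 = 78/6 = 13
te_H = (12 + 4·14 + 16)/6 = 84/6 = 14
te_I = (7 + 4·12 + 23)/6 = 78/6 = 13

Forward pass:
ES_A = 0; EF_A = 2
ES_B = 0; EF_B = 5
ES_C = 0; EF_C = 7
ES_D = max(EF_A=2, EF_C=7) = 7; EF_D = 7+12 = 19
ES_E = 7; EF_E = 7+5 = 12
ES_F = max(EF_A=2, EF_B=5) = 5; EF_F = 5+11 = 16
ES_G = max(EF_D=19, EF_E=12) = 19; EF_G = 19+13 = 32
ES_H = max(EF_A=2, EF_F=16) = 16; EF_H = 16+14 = 30
ES_I = max(EF_A=2, EF_G=32, EF_H=30) = 32; EF_I = 32+13 = 45
Expected project duration μ = 45 hours. Critical path: C → D → G → I.

Backward pass:
LF_I = 45; LS_I = 45−13 = 32
LF_H = LS_I = 32; LS_H = 32−14 = 18
LF_G = LS_I = 32; LS_G = 32−13 = 19
LF_F = LS_H = 18; LS_F = 18−11 = 7
LF_E = LS_G = 19; LS_E = 19−5 = 14
LF_D = LS_G = 19; LS_D = 19−12 = 7
LF_C = min(LS_D=7, LS_E=14) = 7; LS_C = 7−7 = 0
LF_B = LS_F = 7; LS_B = 7−5 = 2
LF_A = min(LS_D=7, LS_F=7, LS_H=18, LS_I=32) = 7; LS_A = 7−2 = 5
Slack_F = LS_F − ES_F = 7 − 5 = 2

2 hours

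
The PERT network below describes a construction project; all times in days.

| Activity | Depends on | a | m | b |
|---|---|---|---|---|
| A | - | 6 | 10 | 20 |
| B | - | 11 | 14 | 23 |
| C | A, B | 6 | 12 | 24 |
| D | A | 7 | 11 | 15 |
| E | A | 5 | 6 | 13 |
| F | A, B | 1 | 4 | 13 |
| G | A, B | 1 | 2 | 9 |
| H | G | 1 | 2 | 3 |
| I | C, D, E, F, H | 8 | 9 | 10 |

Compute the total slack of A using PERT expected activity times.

te_A = (6 + 4·10 + 20)/6 = 66/6 = 11
te_B = (11 + 4·14 + 23)/6 = 90/6 = 15
te_C = (6 + 4·12 + 24)/6 = 78/6 = 13
te_D = (7 + 4·11 + 15)/6 = 66/6 = 11
te_E = (5 + 4·6 + 13)/6 = 42/6 = 7
te_F = (1 + 4·4 + 13)/6 = 30/6 = 5
te_G = (1 + 4·2 + 9)/6 = 18/6 = 3
te_H = (1 + 4·2 + 3)/6 = 12/6 = 2
te_I = (8 + 4·9 + 10)/6 = 54/6 = 9

Forward pass:
ES_A = 0; EF_A = 11
ES_B = 0; EF_B = 15
ES_C = max(EF_A=11, EF_B=15) = 15; EF_C = 15+13 = 28
ES_D = 11; EF_D = 11+11 = 22
ES_E = 11; EF_E = 11+7 = 18
ES_F = max(EF_A=11, EF_B=15) = 15; EF_F = 15+5 = 20
ES_G = max(EF_A=11, EF_B=15) = 15; EF_G = 15+3 = 18
ES_H = 18; EF_H = 18+2 = 20
ES_I = max(EF_C=28, EF_D=22, EF_E=18, EF_F=20, EF_H=20) = 28; EF_I = 28+9 = 37
Expected project duration μ = 37 days. Critical path: B → C → I.

Backward pass:
LF_I = 37; LS_I = 37−9 = 28
LF_H = LS_I = 28; LS_H = 28−2 = 26
LF_G = LS_H = 26; LS_G = 26−3 = 23
LF_F = LS_I = 28; LS_F = 28−5 = 23
LF_E = LS_I = 28; LS_E = 28−7 = 21
LF_D = LS_I = 28; LS_D = 28−11 = 17
LF_C = LS_I = 28; LS_C = 28−13 = 15
LF_B = min(LS_C=15, LS_F=23, LS_G=23) = 15; LS_B = 15−15 = 0
LF_A = min(LS_C=15, LS_D=17, LS_E=21, LS_F=23, LS_G=23) = 15; LS_A = 15−11 = 4
Slack_A = LS_A − ES_A = 4 − 0 = 4

4 days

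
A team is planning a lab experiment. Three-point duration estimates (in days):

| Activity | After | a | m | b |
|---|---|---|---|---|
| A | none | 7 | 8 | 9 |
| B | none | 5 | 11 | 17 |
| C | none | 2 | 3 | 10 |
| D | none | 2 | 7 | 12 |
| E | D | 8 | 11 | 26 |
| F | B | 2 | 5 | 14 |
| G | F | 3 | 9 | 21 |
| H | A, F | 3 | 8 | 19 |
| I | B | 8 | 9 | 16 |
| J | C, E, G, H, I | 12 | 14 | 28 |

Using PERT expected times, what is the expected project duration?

43 days

te_A = (7 + 4·8 + 9)/6 = 48/6 = 8
te_B = (5 + 4·11 + 17)/6 = 66/6 = 11
te_C = (2 + 4·3 + 10)/6 = 24/6 = 4
te_D = (2 + 4·7 + 12)/6 = 42/6 = 7
te_E = (8 + 4·11 + 26)/6 = 78/6 = 13
te_F = (2 + 4·5 + 14)/6 = 36/6 = 6
te_G = (3 + 4·9 + 21)/6 = 60/6 = 10
te_H = (3 + 4·8 + 19)/6 = 54/6 = 9
te_I = (8 + 4·9 + 16)/6 = 60/6 = 10
te_J = (12 + 4·14 + 28)/6 = 96/6 = 16

Forward pass:
ES_A = 0; EF_A = 8
ES_B = 0; EF_B = 11
ES_C = 0; EF_C = 4
ES_D = 0; EF_D = 7
ES_E = 7; EF_E = 7+13 = 20
ES_F = 11; EF_F = 11+6 = 17
ES_G = 17; EF_G = 17+10 = 27
ES_H = max(EF_A=8, EF_F=17) = 17; EF_H = 17+9 = 26
ES_I = 11; EF_I = 11+10 = 21
ES_J = max(EF_C=4, EF_E=20, EF_G=27, EF_H=26, EF_I=21) = 27; EF_J = 27+16 = 43
Expected project duration μ = 43 days. Critical path: B → F → G → J.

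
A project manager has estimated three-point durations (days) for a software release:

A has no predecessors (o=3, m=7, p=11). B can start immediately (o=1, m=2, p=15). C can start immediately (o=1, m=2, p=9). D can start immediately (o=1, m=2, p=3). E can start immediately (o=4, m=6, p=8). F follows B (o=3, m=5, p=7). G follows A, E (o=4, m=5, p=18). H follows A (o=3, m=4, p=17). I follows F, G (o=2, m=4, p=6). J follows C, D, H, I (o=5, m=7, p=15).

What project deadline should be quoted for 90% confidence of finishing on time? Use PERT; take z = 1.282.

30.1 days

te_A = (3 + 4·7 + 11)/6 = 42/6 = 7; σ²_A = ((11−3)/6)² = 1.778
te_B = (1 + 4·2 + 15)/6 = 24/6 = 4; σ²_B = ((15−1)/6)² = 5.444
te_C = (1 + 4·2 + 9)/6 = 18/6 = 3; σ²_C = ((9−1)/6)² = 1.778
te_D = (1 + 4·2 + 3)/6 = 12/6 = 2; σ²_D = ((3−1)/6)² = 0.111
te_E = (4 + 4·6 + 8)/6 = 36/6 = 6; σ²_E = ((8−4)/6)² = 0.444
te_F = (3 + 4·5 + 7)/6 = 30/6 = 5; σ²_F = ((7−3)/6)² = 0.444
te_G = (4 + 4·5 + 18)/6 = 42/6 = 7; σ²_G = ((18−4)/6)² = 5.444
te_H = (3 + 4·4 + 17)/6 = 36/6 = 6; σ²_H = ((17−3)/6)² = 5.444
te_I = (2 + 4·4 + 6)/6 = 24/6 = 4; σ²_I = ((6−2)/6)² = 0.444
te_J = (5 + 4·7 + 15)/6 = 48/6 = 8; σ²_J = ((15−5)/6)² = 2.778

Forward pass:
ES_A = 0; EF_A = 7
ES_B = 0; EF_B = 4
ES_C = 0; EF_C = 3
ES_D = 0; EF_D = 2
ES_E = 0; EF_E = 6
ES_F = 4; EF_F = 4+5 = 9
ES_G = max(EF_A=7, EF_E=6) = 7; EF_G = 7+7 = 14
ES_H = 7; EF_H = 7+6 = 13
ES_I = max(EF_F=9, EF_G=14) = 14; EF_I = 14+4 = 18
ES_J = max(EF_C=3, EF_D=2, EF_H=13, EF_I=18) = 18; EF_J = 18+8 = 26
Expected project duration μ = 26 days. Critical path: A → G → I → J.

Variance along critical path = 1.778 + 5.444 + 0.444 + 2.778 = 10.444; σ = 3.232 days.
D = μ + z·σ = 26 + 1.282·3.232 = 30.1 days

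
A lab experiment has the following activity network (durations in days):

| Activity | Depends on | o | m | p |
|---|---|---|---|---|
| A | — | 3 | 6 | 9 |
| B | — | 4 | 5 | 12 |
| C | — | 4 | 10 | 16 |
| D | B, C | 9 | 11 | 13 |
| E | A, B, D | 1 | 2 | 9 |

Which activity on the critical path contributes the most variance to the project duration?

te_A = (3 + 4·6 + 9)/6 = 36/6 = 6; σ²_A = ((9−3)/6)² = 1.000
te_B = (4 + 4·5 + 12)/6 = 36/6 = 6; σ²_B = ((12−4)/6)² = 1.778
te_C = (4 + 4·10 + 16)/6 = 60/6 = 10; σ²_C = ((16−4)/6)² = 4.000
te_D = (9 + 4·11 + 13)/6 = 66/6 = 11; σ²_D = ((13−9)/6)² = 0.444
te_E = (1 + 4·2 + 9)/6 = 18/6 = 3; σ²_E = ((9−1)/6)² = 1.778

Forward pass:
ES_A = 0; EF_A = 6
ES_B = 0; EF_B = 6
ES_C = 0; EF_C = 10
ES_D = max(EF_B=6, EF_C=10) = 10; EF_D = 10+11 = 21
ES_E = max(EF_A=6, EF_B=6, EF_D=21) = 21; EF_E = 21+3 = 24
Expected project duration μ = 24 days. Critical path: C → D → E.

Variances on critical path: σ²_C=4.000, σ²_D=0.444, σ²_E=1.778.
Largest is σ²_C = 4.000.

C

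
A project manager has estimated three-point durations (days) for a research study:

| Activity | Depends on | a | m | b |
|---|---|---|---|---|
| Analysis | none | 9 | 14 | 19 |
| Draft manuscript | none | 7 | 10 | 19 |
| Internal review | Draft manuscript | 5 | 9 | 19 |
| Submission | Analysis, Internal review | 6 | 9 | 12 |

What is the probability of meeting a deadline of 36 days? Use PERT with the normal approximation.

0.968

te_Analysis = (9 + 4·14 + 19)/6 = 84/6 = 14; σ²_Analysis = ((19−9)/6)² = 2.778
te_Draft manuscript = (7 + 4·10 + 19)/6 = 66/6 = 11; σ²_Draft manuscript = ((19−7)/6)² = 4.000
te_Internal review = (5 + 4·9 + 19)/6 = 60/6 = 10; σ²_Internal review = ((19−5)/6)² = 5.444
te_Submission = (6 + 4·9 + 12)/6 = 54/6 = 9; σ²_Submission = ((12−6)/6)² = 1.000

Forward pass:
ES_Analysis = 0; EF_Analysis = 14
ES_Draft manuscript = 0; EF_Draft manuscript = 11
ES_Internal review = 11; EF_Internal review = 11+10 = 21
ES_Submission = max(EF_Analysis=14, EF_Internal review=21) = 21; EF_Submission = 21+9 = 30
Expected project duration μ = 30 days. Critical path: Draft manuscript → Internal review → Submission.

Variance along critical path = 4.000 + 5.444 + 1.000 = 10.444; σ = √10.444 = 3.232 days.
Z = (36 − 30) / 3.232 = 1.857
P(T ≤ 36) = Φ(1.857) ≈ 0.968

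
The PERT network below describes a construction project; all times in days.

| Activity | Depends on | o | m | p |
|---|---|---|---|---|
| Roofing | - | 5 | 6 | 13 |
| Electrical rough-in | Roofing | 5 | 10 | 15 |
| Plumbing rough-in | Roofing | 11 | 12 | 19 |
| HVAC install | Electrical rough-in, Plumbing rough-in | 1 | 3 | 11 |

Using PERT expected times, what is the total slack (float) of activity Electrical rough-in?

te_Roofing = (5 + 4·6 + 13)/6 = 42/6 = 7
te_Electrical rough-in = (5 + 4·10 + 15)/6 = 60/6 = 10
te_Plumbing rough-in = (11 + 4·12 + 19)/6 = 78/6 = 13
te_HVAC install = (1 + 4·3 + 11)/6 = 24/6 = 4

Forward pass:
ES_Roofing = 0; EF_Roofing = 7
ES_Electrical rough-in = 7; EF_Electrical rough-in = 7+10 = 17
ES_Plumbing rough-in = 7; EF_Plumbing rough-in = 7+13 = 20
ES_HVAC install = max(EF_Electrical rough-in=17, EF_Plumbing rough-in=20) = 20; EF_HVAC install = 20+4 = 24
Expected project duration μ = 24 days. Critical path: Roofing → Plumbing rough-in → HVAC install.

Backward pass:
LF_HVAC install = 24; LS_HVAC install = 24−4 = 20
LF_Plumbing rough-in = LS_HVAC install = 20; LS_Plumbing rough-in = 20−13 = 7
LF_Electrical rough-in = LS_HVAC install = 20; LS_Electrical rough-in = 20−10 = 10
LF_Roofing = min(LS_Electrical rough-in=10, LS_Plumbing rough-in=7) = 7; LS_Roofing = 7−7 = 0
Slack_Electrical rough-in = LS_Electrical rough-in − ES_Electrical rough-in = 10 − 7 = 3

3 days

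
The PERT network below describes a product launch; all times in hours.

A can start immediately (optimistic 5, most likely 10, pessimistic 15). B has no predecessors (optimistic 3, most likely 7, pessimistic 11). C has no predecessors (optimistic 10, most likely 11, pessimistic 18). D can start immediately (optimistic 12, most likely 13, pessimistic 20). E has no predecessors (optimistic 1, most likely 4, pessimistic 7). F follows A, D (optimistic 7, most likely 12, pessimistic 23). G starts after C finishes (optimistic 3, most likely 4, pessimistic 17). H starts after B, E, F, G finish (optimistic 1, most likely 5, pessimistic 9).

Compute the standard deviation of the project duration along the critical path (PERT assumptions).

3.27 hours

te_A = (5 + 4·10 + 15)/6 = 60/6 = 10; σ²_A = ((15−5)/6)² = 2.778
te_B = (3 + 4·7 + 11)/6 = 42/6 = 7; σ²_B = ((11−3)/6)² = 1.778
te_C = (10 + 4·11 + 18)/6 = 72/6 = 12; σ²_C = ((18−10)/6)² = 1.778
te_D = (12 + 4·13 + 20)/6 = 84/6 = 14; σ²_D = ((20−12)/6)² = 1.778
te_E = (1 + 4·4 + 7)/6 = 24/6 = 4; σ²_E = ((7−1)/6)² = 1.000
te_F = (7 + 4·12 + 23)/6 = 78/6 = 13; σ²_F = ((23−7)/6)² = 7.111
te_G = (3 + 4·4 + 17)/6 = 36/6 = 6; σ²_G = ((17−3)/6)² = 5.444
te_H = (1 + 4·5 + 9)/6 = 30/6 = 5; σ²_H = ((9−1)/6)² = 1.778

Forward pass:
ES_A = 0; EF_A = 10
ES_B = 0; EF_B = 7
ES_C = 0; EF_C = 12
ES_D = 0; EF_D = 14
ES_E = 0; EF_E = 4
ES_F = max(EF_A=10, EF_D=14) = 14; EF_F = 14+13 = 27
ES_G = 12; EF_G = 12+6 = 18
ES_H = max(EF_B=7, EF_E=4, EF_F=27, EF_G=18) = 27; EF_H = 27+5 = 32
Expected project duration μ = 32 hours. Critical path: D → F → H.

Variance along critical path = 1.778 + 7.111 + 1.778 = 10.667
σ = √10.667 = 3.266 hours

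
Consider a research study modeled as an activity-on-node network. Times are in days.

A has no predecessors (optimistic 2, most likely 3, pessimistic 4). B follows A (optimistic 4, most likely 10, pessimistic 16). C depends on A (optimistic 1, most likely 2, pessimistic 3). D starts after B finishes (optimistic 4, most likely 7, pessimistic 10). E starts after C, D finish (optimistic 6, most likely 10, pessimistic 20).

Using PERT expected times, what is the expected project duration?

31 days

te_A = (2 + 4·3 + 4)/6 = 18/6 = 3
te_B = (4 + 4·10 + 16)/6 = 60/6 = 10
te_C = (1 + 4·2 + 3)/6 = 12/6 = 2
te_D = (4 + 4·7 + 10)/6 = 42/6 = 7
te_E = (6 + 4·10 + 20)/6 = 66/6 = 11

Forward pass:
ES_A = 0; EF_A = 3
ES_B = 3; EF_B = 3+10 = 13
ES_C = 3; EF_C = 3+2 = 5
ES_D = 13; EF_D = 13+7 = 20
ES_E = max(EF_C=5, EF_D=20) = 20; EF_E = 20+11 = 31
Expected project duration μ = 31 days. Critical path: A → B → D → E.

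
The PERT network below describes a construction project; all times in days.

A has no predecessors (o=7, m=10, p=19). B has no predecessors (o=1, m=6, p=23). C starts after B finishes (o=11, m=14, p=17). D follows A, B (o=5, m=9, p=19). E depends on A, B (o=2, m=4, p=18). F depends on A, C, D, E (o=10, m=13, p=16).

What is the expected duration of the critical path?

te_A = (7 + 4·10 + 19)/6 = 66/6 = 11
te_B = (1 + 4·6 + 23)/6 = 48/6 = 8
te_C = (11 + 4·14 + 17)/6 = 84/6 = 14
te_D = (5 + 4·9 + 19)/6 = 60/6 = 10
te_E = (2 + 4·4 + 18)/6 = 36/6 = 6
te_F = (10 + 4·13 + 16)/6 = 78/6 = 13

Forward pass:
ES_A = 0; EF_A = 11
ES_B = 0; EF_B = 8
ES_C = 8; EF_C = 8+14 = 22
ES_D = max(EF_A=11, EF_B=8) = 11; EF_D = 11+10 = 21
ES_E = max(EF_A=11, EF_B=8) = 11; EF_E = 11+6 = 17
ES_F = max(EF_A=11, EF_C=22, EF_D=21, EF_E=17) = 22; EF_F = 22+13 = 35
Expected project duration μ = 35 days. Critical path: B → C → F.

35 days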